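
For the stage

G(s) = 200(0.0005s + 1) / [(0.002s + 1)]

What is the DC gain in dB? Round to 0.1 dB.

46.0 dB

G(0) = 200 · 1 / 1 = 200
20 log₁₀(200) ≈ 46.02 dB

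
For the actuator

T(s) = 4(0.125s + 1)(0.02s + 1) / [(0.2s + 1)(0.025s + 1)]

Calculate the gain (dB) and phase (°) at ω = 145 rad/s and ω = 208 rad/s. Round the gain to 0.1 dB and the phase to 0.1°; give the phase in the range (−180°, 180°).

ω = 145: 6.2 dB, -4.8°; ω = 208: 6.1 dB, -3.5°

At ω = 145 rad/s:
zero (1 + j145·0.125) = 1 + j18.125 → |·| ≈ 18.153, ∠ ≈ 86.84°
zero (1 + j145·0.02) = 1 + j2.9 → |·| ≈ 3.0676, ∠ ≈ 70.97°
pole (1 + j145·0.2) = 1 + j29 → |·| ≈ 29.017, ∠ ≈ 88.03°
pole (1 + j145·0.025) = 1 + j3.625 → |·| ≈ 3.7604, ∠ ≈ 74.58°
|T| = 4 · 18.153 · 3.0676 / (29.017 · 3.7604) ≈ 2.0414
Gain = 20 log₁₀(2.0414) ≈ 6.20 dB
∠T = (86.84° + 70.97°) − (88.03° + 74.58°) = -4.80°

At ω = 208 rad/s:
zero (1 + j208·0.125) = 1 + j26 → |·| ≈ 26.019, ∠ ≈ 87.80°
zero (1 + j208·0.02) = 1 + j4.16 → |·| ≈ 4.2785, ∠ ≈ 76.48°
pole (1 + j208·0.2) = 1 + j41.6 → |·| ≈ 41.612, ∠ ≈ 88.62°
pole (1 + j208·0.025) = 1 + j5.2 → |·| ≈ 5.2953, ∠ ≈ 79.11°
|T| = 4 · 26.019 · 4.2785 / (41.612 · 5.2953) ≈ 2.0208
Gain = 20 log₁₀(2.0208) ≈ 6.11 dB
∠T = (87.80° + 76.48°) − (88.62° + 79.11°) = -3.45°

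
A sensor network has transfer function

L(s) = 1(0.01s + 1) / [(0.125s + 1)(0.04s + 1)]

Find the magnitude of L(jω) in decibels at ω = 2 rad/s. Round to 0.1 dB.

-0.3 dB

At ω = 2 rad/s:
zero (1 + j2·0.01) = 1 + j0.02 → |·| ≈ 1.0002, ∠ ≈ 1.15°
pole (1 + j2·0.125) = 1 + j0.25 → |·| ≈ 1.0308, ∠ ≈ 14.04°
pole (1 + j2·0.04) = 1 + j0.08 → |·| ≈ 1.0032, ∠ ≈ 4.57°
|L| = 1 · 1.0002 / (1.0308 · 1.0032) ≈ 0.96722
Gain = 20 log₁₀(0.96722) ≈ -0.29 dB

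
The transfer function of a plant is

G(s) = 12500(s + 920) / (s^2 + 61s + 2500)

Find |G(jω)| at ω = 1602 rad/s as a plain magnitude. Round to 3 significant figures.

9.00

At s = jω = j1602:
zero (s+920): 920 + j1602 → |·| = √(920²+1602²) = √3412804 ≈ 1847.4, ∠ = arctan(1602/920) ≈ 60.13°
quadratic: (j1602)² + 61·j1602 + 2500 = -2563904 + j97722 → |·| ≈ 2.5658e+06, ∠ ≈ 177.82°
|G| = 12500 · 1847.4 / 2.5658e+06 ≈ 9.0001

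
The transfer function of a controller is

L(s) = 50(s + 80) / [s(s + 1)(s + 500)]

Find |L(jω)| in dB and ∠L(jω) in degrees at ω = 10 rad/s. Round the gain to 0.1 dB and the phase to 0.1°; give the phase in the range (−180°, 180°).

-21.9 dB, -168.3°

At s = jω = j10:
zero (s+80): 80 + j10 → |·| = √(80²+10²) = √6500 ≈ 80.623, ∠ = arctan(10/80) ≈ 7.13°
pole (s+1): 1 + j10 → |·| = √(1²+10²) = √101 ≈ 10.05, ∠ = arctan(10/1) ≈ 84.29°
pole (s+500): 500 + j10 → |·| = √(500²+10²) = √250100 ≈ 500.1, ∠ = arctan(10/500) ≈ 1.15°
pole at origin: |s| = 10, ∠ = 90.00° (in denominator)
|L| = 50 · 80.623 / 50260 ≈ 0.080206
Gain = 20 log₁₀(0.080206) ≈ -21.92 dB
∠L = 7.13° − 175.44° = -168.31°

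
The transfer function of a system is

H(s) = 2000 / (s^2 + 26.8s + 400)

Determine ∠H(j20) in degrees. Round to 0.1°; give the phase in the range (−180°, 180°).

At s = jω = j20:
quadratic: (j20)² + 26.8·j20 + 400 = 0 + j536 → |·| ≈ 536, ∠ ≈ 90.00°
∠H = 0.00° − 90.00° = -90.00°

-90.0°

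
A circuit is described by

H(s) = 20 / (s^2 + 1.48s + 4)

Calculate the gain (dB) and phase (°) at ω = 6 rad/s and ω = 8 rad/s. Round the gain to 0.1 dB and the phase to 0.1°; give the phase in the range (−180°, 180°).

At s = jω = j6:
quadratic: (j6)² + 1.48·j6 + 4 = -32 + j8.88 → |·| ≈ 33.209, ∠ ≈ 164.49°
|H| = 20 / 33.209 ≈ 0.60225
Gain = 20 log₁₀(0.60225) ≈ -4.40 dB
∠H = 0.00° − 164.49° = -164.49°

At s = jω = j8:
quadratic: (j8)² + 1.48·j8 + 4 = -60 + j11.84 → |·| ≈ 61.157, ∠ ≈ 168.84°
|H| = 20 / 61.157 ≈ 0.32703
Gain = 20 log₁₀(0.32703) ≈ -9.71 dB
∠H = 0.00° − 168.84° = -168.84°

ω = 6: -4.4 dB, -164.5°; ω = 8: -9.7 dB, -168.8°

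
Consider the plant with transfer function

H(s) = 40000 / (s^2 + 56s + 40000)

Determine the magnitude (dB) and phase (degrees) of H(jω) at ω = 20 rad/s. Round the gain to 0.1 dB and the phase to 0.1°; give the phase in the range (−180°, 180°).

0.1 dB, -1.6°

At s = jω = j20:
quadratic: (j20)² + 56·j20 + 40000 = 39600 + j1120 → |·| ≈ 39616, ∠ ≈ 1.62°
|H| = 40000 / 39616 ≈ 1.0097
Gain = 20 log₁₀(1.0097) ≈ 0.08 dB
∠H = 0.00° − 1.62° = -1.62°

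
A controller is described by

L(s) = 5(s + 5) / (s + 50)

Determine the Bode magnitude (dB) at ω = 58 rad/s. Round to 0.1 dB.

At s = jω = j58:
zero (s+5): 5 + j58 → |·| = √(5²+58²) = √3389 ≈ 58.215, ∠ = arctan(58/5) ≈ 85.07°
pole (s+50): 50 + j58 → |·| = √(50²+58²) = √5864 ≈ 76.577, ∠ = arctan(58/50) ≈ 49.24°
|L| = 5 · 58.215 / 76.577 ≈ 3.8011
Gain = 20 log₁₀(3.8011) ≈ 11.60 dB

11.6 dB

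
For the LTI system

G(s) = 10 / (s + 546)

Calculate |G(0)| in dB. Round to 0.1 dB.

G(0) = 10 / 546 ≈ 0.018315
20 log₁₀(0.018315) ≈ -34.74 dB

-34.7 dB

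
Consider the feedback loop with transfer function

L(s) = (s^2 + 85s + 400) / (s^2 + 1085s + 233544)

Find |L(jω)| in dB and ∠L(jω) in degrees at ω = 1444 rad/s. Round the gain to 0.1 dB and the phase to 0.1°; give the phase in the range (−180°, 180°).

Substitute s = j1444:
Numerator: (j1444)^2 + 85(j1444) + 400 = -2084736 + j122740
Denominator: (j1444)^2 + 1085(j1444) + 233544 = -1851592 + j1566740
|N| = √(2084736² + 122740²) ≈ 2.0883e+06, ∠N ≈ 176.63°
|D| = √(1851592² + 1566740²) ≈ 2.4255e+06, ∠D ≈ 139.76°
|L| = 2.0883e+06 / 2.4255e+06 ≈ 0.86098
Gain = 20 log₁₀(0.86098) ≈ -1.30 dB
∠L = 176.63° − 139.76° = 36.87°

-1.3 dB, 36.9°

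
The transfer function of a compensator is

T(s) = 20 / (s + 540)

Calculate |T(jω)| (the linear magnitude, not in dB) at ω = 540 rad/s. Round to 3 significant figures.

0.0262

Substitute s = j540:
Numerator: 20 = 20 + j0
Denominator: (j540) + 540 = 540 + j540
|N| = √(20² + 0²) ≈ 20, ∠N ≈ 0.00°
|D| = √(540² + 540²) ≈ 763.68, ∠D ≈ 45.00°
|T| = 20 / 763.68 ≈ 0.026189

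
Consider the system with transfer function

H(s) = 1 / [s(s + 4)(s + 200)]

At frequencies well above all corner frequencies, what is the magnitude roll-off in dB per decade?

-60 dB/decade

Each pole contributes −20 dB/decade at high frequency; each zero contributes +20 dB/decade.
Net: 0 zero(s) − 3 pole(s) → -60 dB/decade.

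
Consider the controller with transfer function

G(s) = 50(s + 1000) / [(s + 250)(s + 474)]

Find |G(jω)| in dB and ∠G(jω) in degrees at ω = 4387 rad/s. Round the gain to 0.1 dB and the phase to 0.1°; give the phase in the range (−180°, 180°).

-38.7 dB, -93.4°

At s = jω = j4387:
zero (s+1000): 1000 + j4387 → |·| = √(1000²+4387²) = √20245769 ≈ 4499.5, ∠ = arctan(4387/1000) ≈ 77.16°
pole (s+250): 250 + j4387 → |·| = √(250²+4387²) = √19308269 ≈ 4394.1, ∠ = arctan(4387/250) ≈ 86.74°
pole (s+474): 474 + j4387 → |·| = √(474²+4387²) = √19470445 ≈ 4412.5, ∠ = arctan(4387/474) ≈ 83.83°
|G| = 50 · 4499.5 / 1.9389e+07 ≈ 0.011603
Gain = 20 log₁₀(0.011603) ≈ -38.71 dB
∠G = 77.16° − 170.57° = -93.41°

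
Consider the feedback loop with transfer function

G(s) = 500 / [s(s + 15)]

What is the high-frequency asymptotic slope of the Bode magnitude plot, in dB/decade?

Each pole contributes −20 dB/decade at high frequency; each zero contributes +20 dB/decade.
Net: 0 zero(s) − 2 pole(s) → -40 dB/decade.

-40 dB/decade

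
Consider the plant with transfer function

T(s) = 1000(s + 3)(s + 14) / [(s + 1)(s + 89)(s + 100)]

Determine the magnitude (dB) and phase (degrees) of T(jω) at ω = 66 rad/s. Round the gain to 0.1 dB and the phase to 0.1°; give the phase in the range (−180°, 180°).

At s = jω = j66:
zero (s+3): 3 + j66 → |·| = √(3²+66²) = √4365 ≈ 66.068, ∠ = arctan(66/3) ≈ 87.40°
zero (s+14): 14 + j66 → |·| = √(14²+66²) = √4552 ≈ 67.469, ∠ = arctan(66/14) ≈ 78.02°
pole (s+1): 1 + j66 → |·| = √(1²+66²) = √4357 ≈ 66.008, ∠ = arctan(66/1) ≈ 89.13°
pole (s+89): 89 + j66 → |·| = √(89²+66²) = √12277 ≈ 110.8, ∠ = arctan(66/89) ≈ 36.56°
pole (s+100): 100 + j66 → |·| = √(100²+66²) = √14356 ≈ 119.82, ∠ = arctan(66/100) ≈ 33.42°
|T| = 1000 · 4457.5 / 8.7633e+05 ≈ 5.0866
Gain = 20 log₁₀(5.0866) ≈ 14.13 dB
∠T = 165.42° − 159.11° = 6.31°

14.1 dB, 6.3°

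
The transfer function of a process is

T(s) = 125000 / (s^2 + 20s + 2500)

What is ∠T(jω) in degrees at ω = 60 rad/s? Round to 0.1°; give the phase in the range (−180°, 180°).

-132.5°

At s = jω = j60:
quadratic: (j60)² + 20·j60 + 2500 = -1100 + j1200 → |·| ≈ 1627.9, ∠ ≈ 132.51°
∠T = 0.00° − 132.51° = -132.51°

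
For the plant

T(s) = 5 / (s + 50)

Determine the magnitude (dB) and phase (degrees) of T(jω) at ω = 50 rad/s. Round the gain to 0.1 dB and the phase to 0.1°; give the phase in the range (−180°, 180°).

-23.0 dB, -45.0°

Substitute s = j50:
Numerator: 5 = 5 + j0
Denominator: (j50) + 50 = 50 + j50
|N| = √(5² + 0²) ≈ 5, ∠N ≈ 0.00°
|D| = √(50² + 50²) ≈ 70.711, ∠D ≈ 45.00°
|T| = 5 / 70.711 ≈ 0.07071
Gain = 20 log₁₀(0.07071) ≈ -23.01 dB
∠T = 0.00° − 45.00° = -45.00°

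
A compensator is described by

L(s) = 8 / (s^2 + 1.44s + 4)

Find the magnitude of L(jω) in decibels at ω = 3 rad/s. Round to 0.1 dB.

At s = jω = j3:
quadratic: (j3)² + 1.44·j3 + 4 = -5 + j4.32 → |·| ≈ 6.6078, ∠ ≈ 139.17°
|L| = 8 / 6.6078 ≈ 1.2107
Gain = 20 log₁₀(1.2107) ≈ 1.66 dB

1.7 dB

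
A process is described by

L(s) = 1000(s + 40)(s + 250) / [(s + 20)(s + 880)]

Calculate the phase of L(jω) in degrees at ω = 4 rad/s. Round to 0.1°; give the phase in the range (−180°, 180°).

At s = jω = j4:
zero (s+40): 40 + j4 → |·| = √(40²+4²) = √1616 ≈ 40.2, ∠ = arctan(4/40) ≈ 5.71°
zero (s+250): 250 + j4 → |·| = √(250²+4²) = √62516 ≈ 250.03, ∠ = arctan(4/250) ≈ 0.92°
pole (s+20): 20 + j4 → |·| = √(20²+4²) = √416 ≈ 20.396, ∠ = arctan(4/20) ≈ 11.31°
pole (s+880): 880 + j4 → |·| = √(880²+4²) = √774416 ≈ 880.01, ∠ = arctan(4/880) ≈ 0.26°
∠L = 6.63° − 11.57° = -4.94°

-4.9°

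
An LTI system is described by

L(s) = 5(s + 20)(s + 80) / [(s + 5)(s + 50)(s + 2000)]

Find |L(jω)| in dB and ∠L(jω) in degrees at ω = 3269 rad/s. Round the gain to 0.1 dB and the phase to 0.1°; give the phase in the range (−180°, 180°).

At s = jω = j3269:
zero (s+20): 20 + j3269 → |·| = √(20²+3269²) = √10686761 ≈ 3269.1, ∠ = arctan(3269/20) ≈ 89.65°
zero (s+80): 80 + j3269 → |·| = √(80²+3269²) = √10692761 ≈ 3270, ∠ = arctan(3269/80) ≈ 88.60°
pole (s+5): 5 + j3269 → |·| = √(5²+3269²) = √10686386 ≈ 3269, ∠ = arctan(3269/5) ≈ 89.91°
pole (s+50): 50 + j3269 → |·| = √(50²+3269²) = √10688861 ≈ 3269.4, ∠ = arctan(3269/50) ≈ 89.12°
pole (s+2000): 2000 + j3269 → |·| = √(2000²+3269²) = √14686361 ≈ 3832.3, ∠ = arctan(3269/2000) ≈ 58.54°
|L| = 5 · 1.069e+07 / 4.0958e+10 ≈ 0.001305
Gain = 20 log₁₀(0.001305) ≈ -57.69 dB
∠L = 178.25° − 237.57° = -59.32°

-57.7 dB, -59.3°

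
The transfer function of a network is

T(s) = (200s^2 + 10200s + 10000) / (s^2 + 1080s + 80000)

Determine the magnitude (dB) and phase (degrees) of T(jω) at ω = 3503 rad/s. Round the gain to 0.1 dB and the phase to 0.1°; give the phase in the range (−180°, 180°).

Substitute s = j3503:
Numerator: 200(j3503)^2 + 10200(j3503) + 10000 = -2454191800 + j35730600
Denominator: (j3503)^2 + 1080(j3503) + 80000 = -12191009 + j3783240
|N| = √(2454191800² + 35730600²) ≈ 2.4545e+09, ∠N ≈ 179.17°
|D| = √(12191009² + 3783240²) ≈ 1.2765e+07, ∠D ≈ 162.76°
|T| = 2.4545e+09 / 1.2765e+07 ≈ 192.28
Gain = 20 log₁₀(192.28) ≈ 45.68 dB
∠T = 179.17° − 162.76° = 16.41°

45.7 dB, 16.4°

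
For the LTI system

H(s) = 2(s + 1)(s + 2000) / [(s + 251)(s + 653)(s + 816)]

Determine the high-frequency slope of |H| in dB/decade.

-20 dB/decade

Each pole contributes −20 dB/decade at high frequency; each zero contributes +20 dB/decade.
Net: 2 zero(s) − 3 pole(s) → -20 dB/decade.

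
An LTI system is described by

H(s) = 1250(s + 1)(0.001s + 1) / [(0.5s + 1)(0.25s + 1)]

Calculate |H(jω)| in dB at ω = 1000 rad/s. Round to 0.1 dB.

At ω = 1000 rad/s:
zero (1 + j1000·1) = 1 + j1000 → |·| ≈ 1000, ∠ ≈ 89.94°
zero (1 + j1000·0.001) = 1 + j1 → |·| ≈ 1.4142, ∠ ≈ 45.00°
pole (1 + j1000·0.5) = 1 + j500 → |·| ≈ 500, ∠ ≈ 89.89°
pole (1 + j1000·0.25) = 1 + j250 → |·| ≈ 250, ∠ ≈ 89.77°
|H| = 1250 · 1000 · 1.4142 / (500 · 250) ≈ 14.142
Gain = 20 log₁₀(14.142) ≈ 23.01 dB

23.0 dB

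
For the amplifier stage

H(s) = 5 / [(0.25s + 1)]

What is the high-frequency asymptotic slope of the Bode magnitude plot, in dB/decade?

-20 dB/decade

Each pole contributes −20 dB/decade at high frequency; each zero contributes +20 dB/decade.
Net: 0 zero(s) − 1 pole(s) → -20 dB/decade.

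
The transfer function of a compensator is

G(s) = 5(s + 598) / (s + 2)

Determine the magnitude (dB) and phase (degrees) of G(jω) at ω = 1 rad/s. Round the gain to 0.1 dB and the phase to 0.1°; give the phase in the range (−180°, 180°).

At s = jω = j1:
zero (s+598): 598 + j1 → |·| = √(598²+1²) = √357605 ≈ 598, ∠ = arctan(1/598) ≈ 0.10°
pole (s+2): 2 + j1 → |·| = √(2²+1²) = √5 ≈ 2.2361, ∠ = arctan(1/2) ≈ 26.57°
|G| = 5 · 598 / 2.2361 ≈ 1337.1
Gain = 20 log₁₀(1337.1) ≈ 62.52 dB
∠G = 0.10° − 26.57° = -26.47°

62.5 dB, -26.5°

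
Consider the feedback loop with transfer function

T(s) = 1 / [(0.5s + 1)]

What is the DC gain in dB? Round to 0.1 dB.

T(0) = 1 · 1 / 1 = 1
20 log₁₀(1) ≈ 0.00 dB

0.0 dB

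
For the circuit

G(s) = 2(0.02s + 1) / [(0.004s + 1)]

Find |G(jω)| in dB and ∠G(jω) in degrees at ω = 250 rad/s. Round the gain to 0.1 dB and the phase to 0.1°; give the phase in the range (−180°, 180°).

17.2 dB, 33.7°

At ω = 250 rad/s:
zero (1 + j250·0.02) = 1 + j5 → |·| ≈ 5.099, ∠ ≈ 78.69°
pole (1 + j250·0.004) = 1 + j1 → |·| ≈ 1.4142, ∠ ≈ 45.00°
|G| = 2 · 5.099 / (1.4142) ≈ 7.2111
Gain = 20 log₁₀(7.2111) ≈ 17.16 dB
∠G = (78.69°) − (45.00°) = 33.69°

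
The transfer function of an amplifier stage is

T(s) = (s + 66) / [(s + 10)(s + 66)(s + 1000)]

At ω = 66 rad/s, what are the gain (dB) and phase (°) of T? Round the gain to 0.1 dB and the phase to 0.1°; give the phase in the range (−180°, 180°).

-96.5 dB, -85.2°

At s = jω = j66:
zero (s+66): 66 + j66 → |·| = √(66²+66²) = √8712 ≈ 93.338, ∠ = arctan(66/66) ≈ 45.00°
pole (s+10): 10 + j66 → |·| = √(10²+66²) = √4456 ≈ 66.753, ∠ = arctan(66/10) ≈ 81.38°
pole (s+66): 66 + j66 → |·| = √(66²+66²) = √8712 ≈ 93.338, ∠ = arctan(66/66) ≈ 45.00°
pole (s+1000): 1000 + j66 → |·| = √(1000²+66²) = √1004356 ≈ 1002.2, ∠ = arctan(66/1000) ≈ 3.78°
|T| = 1 · 93.338 / 6.2443e+06 ≈ 1.4948e-05
Gain = 20 log₁₀(1.4948e-05) ≈ -96.51 dB
∠T = 45.00° − 130.16° = -85.16°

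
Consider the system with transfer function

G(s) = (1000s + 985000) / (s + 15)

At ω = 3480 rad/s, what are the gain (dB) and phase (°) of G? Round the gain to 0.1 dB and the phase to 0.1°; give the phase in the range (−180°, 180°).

60.3 dB, -15.6°

Substitute s = j3480:
Numerator: 1000(j3480) + 985000 = 985000 + j3480000
Denominator: (j3480) + 15 = 15 + j3480
|N| = √(985000² + 3480000²) ≈ 3.6167e+06, ∠N ≈ 74.20°
|D| = √(15² + 3480²) ≈ 3480, ∠D ≈ 89.75°
|G| = 3.6167e+06 / 3480 ≈ 1039.3
Gain = 20 log₁₀(1039.3) ≈ 60.33 dB
∠G = 74.20° − 89.75° = -15.55°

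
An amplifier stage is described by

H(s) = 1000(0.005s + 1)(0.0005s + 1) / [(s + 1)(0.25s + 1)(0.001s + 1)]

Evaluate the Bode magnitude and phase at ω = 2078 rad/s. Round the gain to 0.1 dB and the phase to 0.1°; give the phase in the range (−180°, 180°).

At ω = 2078 rad/s:
zero (1 + j2078·0.005) = 1 + j10.39 → |·| ≈ 10.438, ∠ ≈ 84.50°
zero (1 + j2078·0.0005) = 1 + j1.039 → |·| ≈ 1.4421, ∠ ≈ 46.10°
pole (1 + j2078·1) = 1 + j2078 → |·| ≈ 2078, ∠ ≈ 89.97°
pole (1 + j2078·0.25) = 1 + j519.5 → |·| ≈ 519.5, ∠ ≈ 89.89°
pole (1 + j2078·0.001) = 1 + j2.078 → |·| ≈ 2.3061, ∠ ≈ 64.30°
|H| = 1000 · 10.438 · 1.4421 / (2078 · 519.5 · 2.3061) ≈ 0.0060465
Gain = 20 log₁₀(0.0060465) ≈ -44.37 dB
∠H = (84.50° + 46.10°) − (89.97° + 89.89° + 64.30°) = -113.56°

-44.4 dB, -113.6°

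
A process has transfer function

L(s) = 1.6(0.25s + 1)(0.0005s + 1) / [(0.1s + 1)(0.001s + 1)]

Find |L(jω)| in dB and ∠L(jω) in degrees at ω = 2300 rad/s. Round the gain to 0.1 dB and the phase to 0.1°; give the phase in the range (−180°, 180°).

At ω = 2300 rad/s:
zero (1 + j2300·0.25) = 1 + j575 → |·| ≈ 575, ∠ ≈ 89.90°
zero (1 + j2300·0.0005) = 1 + j1.15 → |·| ≈ 1.524, ∠ ≈ 48.99°
pole (1 + j2300·0.1) = 1 + j230 → |·| ≈ 230, ∠ ≈ 89.75°
pole (1 + j2300·0.001) = 1 + j2.3 → |·| ≈ 2.508, ∠ ≈ 66.50°
|L| = 1.6 · 575 · 1.524 / (230 · 2.508) ≈ 2.4306
Gain = 20 log₁₀(2.4306) ≈ 7.71 dB
∠L = (89.90° + 48.99°) − (89.75° + 66.50°) = -17.36°

7.7 dB, -17.4°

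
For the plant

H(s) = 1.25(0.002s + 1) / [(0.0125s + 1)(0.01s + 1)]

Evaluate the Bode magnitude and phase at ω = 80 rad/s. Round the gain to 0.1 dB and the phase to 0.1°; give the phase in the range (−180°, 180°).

-3.1 dB, -74.6°

At ω = 80 rad/s:
zero (1 + j80·0.002) = 1 + j0.16 → |·| ≈ 1.0127, ∠ ≈ 9.09°
pole (1 + j80·0.0125) = 1 + j1 → |·| ≈ 1.4142, ∠ ≈ 45.00°
pole (1 + j80·0.01) = 1 + j0.8 → |·| ≈ 1.2806, ∠ ≈ 38.66°
|H| = 1.25 · 1.0127 / (1.4142 · 1.2806) ≈ 0.69898
Gain = 20 log₁₀(0.69898) ≈ -3.11 dB
∠H = (9.09°) − (45.00° + 38.66°) = -74.57°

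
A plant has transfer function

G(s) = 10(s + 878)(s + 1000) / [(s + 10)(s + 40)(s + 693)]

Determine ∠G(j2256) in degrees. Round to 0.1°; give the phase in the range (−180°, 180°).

-116.8°

At s = jω = j2256:
zero (s+878): 878 + j2256 → |·| = √(878²+2256²) = √5860420 ≈ 2420.8, ∠ = arctan(2256/878) ≈ 68.73°
zero (s+1000): 1000 + j2256 → |·| = √(1000²+2256²) = √6089536 ≈ 2467.7, ∠ = arctan(2256/1000) ≈ 66.09°
pole (s+10): 10 + j2256 → |·| = √(10²+2256²) = √5089636 ≈ 2256, ∠ = arctan(2256/10) ≈ 89.75°
pole (s+40): 40 + j2256 → |·| = √(40²+2256²) = √5091136 ≈ 2256.4, ∠ = arctan(2256/40) ≈ 88.98°
pole (s+693): 693 + j2256 → |·| = √(693²+2256²) = √5569785 ≈ 2360, ∠ = arctan(2256/693) ≈ 72.92°
∠G = 134.82° − 251.65° = -116.83°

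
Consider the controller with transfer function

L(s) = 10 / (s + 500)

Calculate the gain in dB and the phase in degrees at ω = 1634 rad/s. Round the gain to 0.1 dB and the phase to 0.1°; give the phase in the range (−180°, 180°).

-44.7 dB, -73.0°

Substitute s = j1634:
Numerator: 10 = 10 + j0
Denominator: (j1634) + 500 = 500 + j1634
|N| = √(10² + 0²) ≈ 10, ∠N ≈ 0.00°
|D| = √(500² + 1634²) ≈ 1708.8, ∠D ≈ 72.99°
|L| = 10 / 1708.8 ≈ 0.0058521
Gain = 20 log₁₀(0.0058521) ≈ -44.65 dB
∠L = 0.00° − 72.99° = -72.99°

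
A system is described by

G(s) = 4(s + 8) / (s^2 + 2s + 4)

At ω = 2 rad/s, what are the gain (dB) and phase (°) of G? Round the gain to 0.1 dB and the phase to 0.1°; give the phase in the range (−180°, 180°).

At s = jω = j2:
zero (s+8): 8 + j2 → |·| = √(8²+2²) = √68 ≈ 8.2462, ∠ = arctan(2/8) ≈ 14.04°
quadratic: (j2)² + 2·j2 + 4 = 0 + j4 → |·| ≈ 4, ∠ ≈ 90.00°
|G| = 4 · 8.2462 / 4 ≈ 8.2462
Gain = 20 log₁₀(8.2462) ≈ 18.33 dB
∠G = 14.04° − 90.00° = -75.96°

18.3 dB, -76.0°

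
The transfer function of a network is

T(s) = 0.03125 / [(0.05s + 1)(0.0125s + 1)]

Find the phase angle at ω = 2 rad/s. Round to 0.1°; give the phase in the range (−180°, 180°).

At ω = 2 rad/s:
pole (1 + j2·0.05) = 1 + j0.1 → |·| ≈ 1.005, ∠ ≈ 5.71°
pole (1 + j2·0.0125) = 1 + j0.025 → |·| ≈ 1.0003, ∠ ≈ 1.43°
∠T = (0°) − (5.71° + 1.43°) = -7.14°

-7.1°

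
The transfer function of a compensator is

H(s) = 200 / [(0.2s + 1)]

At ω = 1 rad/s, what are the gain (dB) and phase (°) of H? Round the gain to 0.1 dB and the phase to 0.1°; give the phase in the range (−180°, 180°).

At ω = 1 rad/s:
pole (1 + j1·0.2) = 1 + j0.2 → |·| ≈ 1.0198, ∠ ≈ 11.31°
|H| = 200 · 1 / (1.0198) ≈ 196.12
Gain = 20 log₁₀(196.12) ≈ 45.85 dB
∠H = (0°) − (11.31°) = -11.31°

45.9 dB, -11.3°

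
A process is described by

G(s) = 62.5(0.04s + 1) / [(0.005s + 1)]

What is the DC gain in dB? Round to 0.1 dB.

35.9 dB

G(0) = 62.5 · 1 / 1 = 62.5
20 log₁₀(62.5) ≈ 35.92 dB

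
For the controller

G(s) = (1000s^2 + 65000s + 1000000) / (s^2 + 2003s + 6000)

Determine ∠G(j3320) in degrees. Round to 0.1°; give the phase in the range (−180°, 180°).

30.0°

Substitute s = j3320:
Numerator: 1000(j3320)^2 + 65000(j3320) + 1000000 = -11021400000 + j215800000
Denominator: (j3320)^2 + 2003(j3320) + 6000 = -11016400 + j6649960
|N| = √(11021400000² + 215800000²) ≈ 1.1024e+10, ∠N ≈ 178.88°
|D| = √(11016400² + 6649960²) ≈ 1.2868e+07, ∠D ≈ 148.88°
∠G = 178.88° − 148.88° = 30.00°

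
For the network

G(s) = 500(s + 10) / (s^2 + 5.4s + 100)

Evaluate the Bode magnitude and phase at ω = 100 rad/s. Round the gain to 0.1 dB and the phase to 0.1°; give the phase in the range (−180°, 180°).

At s = jω = j100:
zero (s+10): 10 + j100 → |·| = √(10²+100²) = √10100 ≈ 100.5, ∠ = arctan(100/10) ≈ 84.29°
quadratic: (j100)² + 5.4·j100 + 100 = -9900 + j540 → |·| ≈ 9914.7, ∠ ≈ 176.88°
|G| = 500 · 100.5 / 9914.7 ≈ 5.0682
Gain = 20 log₁₀(5.0682) ≈ 14.10 dB
∠G = 84.29° − 176.88° = -92.59°

14.1 dB, -92.6°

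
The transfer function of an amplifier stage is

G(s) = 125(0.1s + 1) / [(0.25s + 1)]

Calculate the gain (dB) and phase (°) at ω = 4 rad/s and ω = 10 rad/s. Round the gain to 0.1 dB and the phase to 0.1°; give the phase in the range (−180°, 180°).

ω = 4: 39.6 dB, -23.2°; ω = 10: 36.3 dB, -23.2°

At ω = 4 rad/s:
zero (1 + j4·0.1) = 1 + j0.4 → |·| ≈ 1.077, ∠ ≈ 21.80°
pole (1 + j4·0.25) = 1 + j1 → |·| ≈ 1.4142, ∠ ≈ 45.00°
|G| = 125 · 1.077 / (1.4142) ≈ 95.195
Gain = 20 log₁₀(95.195) ≈ 39.57 dB
∠G = (21.80°) − (45.00°) = -23.20°

At ω = 10 rad/s:
zero (1 + j10·0.1) = 1 + j1 → |·| ≈ 1.4142, ∠ ≈ 45.00°
pole (1 + j10·0.25) = 1 + j2.5 → |·| ≈ 2.6926, ∠ ≈ 68.20°
|G| = 125 · 1.4142 / (2.6926) ≈ 65.652
Gain = 20 log₁₀(65.652) ≈ 36.34 dB
∠G = (45.00°) − (68.20°) = -23.20°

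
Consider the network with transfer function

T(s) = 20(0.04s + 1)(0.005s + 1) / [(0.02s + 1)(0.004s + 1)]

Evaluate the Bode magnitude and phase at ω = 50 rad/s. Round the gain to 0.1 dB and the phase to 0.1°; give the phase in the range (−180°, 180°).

At ω = 50 rad/s:
zero (1 + j50·0.04) = 1 + j2 → |·| ≈ 2.2361, ∠ ≈ 63.43°
zero (1 + j50·0.005) = 1 + j0.25 → |·| ≈ 1.0308, ∠ ≈ 14.04°
pole (1 + j50·0.02) = 1 + j1 → |·| ≈ 1.4142, ∠ ≈ 45.00°
pole (1 + j50·0.004) = 1 + j0.2 → |·| ≈ 1.0198, ∠ ≈ 11.31°
|T| = 20 · 2.2361 · 1.0308 / (1.4142 · 1.0198) ≈ 31.965
Gain = 20 log₁₀(31.965) ≈ 30.09 dB
∠T = (63.43° + 14.04°) − (45.00° + 11.31°) = 21.16°

30.1 dB, 21.2°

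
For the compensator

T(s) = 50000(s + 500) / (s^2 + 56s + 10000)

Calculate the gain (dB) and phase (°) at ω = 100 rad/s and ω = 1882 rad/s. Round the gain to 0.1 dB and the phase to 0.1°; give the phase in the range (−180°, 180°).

At s = jω = j100:
zero (s+500): 500 + j100 → |·| = √(500²+100²) = √260000 ≈ 509.9, ∠ = arctan(100/500) ≈ 11.31°
quadratic: (j100)² + 56·j100 + 10000 = 0 + j5600 → |·| ≈ 5600, ∠ ≈ 90.00°
|T| = 50000 · 509.9 / 5600 ≈ 4552.7
Gain = 20 log₁₀(4552.7) ≈ 73.17 dB
∠T = 11.31° − 90.00° = -78.69°

At s = jω = j1882:
zero (s+500): 500 + j1882 → |·| = √(500²+1882²) = √3791924 ≈ 1947.3, ∠ = arctan(1882/500) ≈ 75.12°
quadratic: (j1882)² + 56·j1882 + 10000 = -3531924 + j105392 → |·| ≈ 3.5335e+06, ∠ ≈ 178.29°
|T| = 50000 · 1947.3 / 3.5335e+06 ≈ 27.555
Gain = 20 log₁₀(27.555) ≈ 28.80 dB
∠T = 75.12° − 178.29° = -103.17°

ω = 100: 73.2 dB, -78.7°; ω = 1882: 28.8 dB, -103.2°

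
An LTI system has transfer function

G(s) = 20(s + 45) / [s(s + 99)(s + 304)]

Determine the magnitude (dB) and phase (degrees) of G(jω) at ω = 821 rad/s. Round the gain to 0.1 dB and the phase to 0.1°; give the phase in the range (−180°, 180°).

At s = jω = j821:
zero (s+45): 45 + j821 → |·| = √(45²+821²) = √676066 ≈ 822.23, ∠ = arctan(821/45) ≈ 86.86°
pole (s+99): 99 + j821 → |·| = √(99²+821²) = √683842 ≈ 826.95, ∠ = arctan(821/99) ≈ 83.12°
pole (s+304): 304 + j821 → |·| = √(304²+821²) = √766457 ≈ 875.48, ∠ = arctan(821/304) ≈ 69.68°
pole at origin: |s| = 821, ∠ = 90.00° (in denominator)
|G| = 20 · 822.23 / 5.9439e+08 ≈ 2.7666e-05
Gain = 20 log₁₀(2.7666e-05) ≈ -91.16 dB
∠G = 86.86° − 242.80° = -155.94°

-91.2 dB, -155.9°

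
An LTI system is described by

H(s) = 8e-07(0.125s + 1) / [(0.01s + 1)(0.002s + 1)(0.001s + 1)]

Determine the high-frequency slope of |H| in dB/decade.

-40 dB/decade

Each pole contributes −20 dB/decade at high frequency; each zero contributes +20 dB/decade.
Net: 1 zero(s) − 3 pole(s) → -40 dB/decade.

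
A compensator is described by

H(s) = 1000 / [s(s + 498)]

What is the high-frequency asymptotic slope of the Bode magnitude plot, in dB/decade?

Each pole contributes −20 dB/decade at high frequency; each zero contributes +20 dB/decade.
Net: 0 zero(s) − 2 pole(s) → -40 dB/decade.

-40 dB/decade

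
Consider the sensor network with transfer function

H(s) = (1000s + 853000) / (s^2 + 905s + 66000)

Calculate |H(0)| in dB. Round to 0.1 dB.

22.2 dB

H(0) = 853000 / 66000 ≈ 12.924
20 log₁₀(12.924) ≈ 22.23 dB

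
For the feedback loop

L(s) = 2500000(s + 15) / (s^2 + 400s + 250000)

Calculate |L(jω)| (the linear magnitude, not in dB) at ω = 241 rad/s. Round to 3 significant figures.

2.81e+03

At s = jω = j241:
zero (s+15): 15 + j241 → |·| = √(15²+241²) = √58306 ≈ 241.47, ∠ = arctan(241/15) ≈ 86.44°
quadratic: (j241)² + 400·j241 + 250000 = 191919 + j96400 → |·| ≈ 2.1477e+05, ∠ ≈ 26.67°
|L| = 2500000 · 241.47 / 2.1477e+05 ≈ 2810.8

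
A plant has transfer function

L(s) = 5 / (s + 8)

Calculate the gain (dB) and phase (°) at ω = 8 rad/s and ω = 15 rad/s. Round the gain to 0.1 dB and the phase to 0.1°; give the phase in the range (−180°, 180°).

At s = jω = j8:
pole (s+8): 8 + j8 → |·| = √(8²+8²) = √128 ≈ 11.314, ∠ = arctan(8/8) ≈ 45.00°
|L| = 5 / 11.314 ≈ 0.44193
Gain = 20 log₁₀(0.44193) ≈ -7.09 dB
∠L = 0.00° − 45.00° = -45.00°

At s = jω = j15:
pole (s+8): 8 + j15 → |·| = √(8²+15²) = √289 ≈ 17, ∠ = arctan(15/8) ≈ 61.93°
|L| = 5 / 17 ≈ 0.29412
Gain = 20 log₁₀(0.29412) ≈ -10.63 dB
∠L = 0.00° − 61.93° = -61.93°

ω = 8: -7.1 dB, -45.0°; ω = 15: -10.6 dB, -61.9°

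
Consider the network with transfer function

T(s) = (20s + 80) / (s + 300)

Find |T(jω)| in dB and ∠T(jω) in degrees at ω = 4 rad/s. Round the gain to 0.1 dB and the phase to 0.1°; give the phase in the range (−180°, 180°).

-8.5 dB, 44.2°

Substitute s = j4:
Numerator: 20(j4) + 80 = 80 + j80
Denominator: (j4) + 300 = 300 + j4
|N| = √(80² + 80²) ≈ 113.14, ∠N ≈ 45.00°
|D| = √(300² + 4²) ≈ 300.03, ∠D ≈ 0.76°
|T| = 113.14 / 300.03 ≈ 0.3771
Gain = 20 log₁₀(0.3771) ≈ -8.47 dB
∠T = 45.00° − 0.76° = 44.24°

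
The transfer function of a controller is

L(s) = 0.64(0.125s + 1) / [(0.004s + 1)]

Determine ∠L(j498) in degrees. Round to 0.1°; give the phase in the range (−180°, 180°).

25.7°

At ω = 498 rad/s:
zero (1 + j498·0.125) = 1 + j62.25 → |·| ≈ 62.258, ∠ ≈ 89.08°
pole (1 + j498·0.004) = 1 + j1.992 → |·| ≈ 2.2289, ∠ ≈ 63.34°
∠L = (89.08°) − (63.34°) = 25.74°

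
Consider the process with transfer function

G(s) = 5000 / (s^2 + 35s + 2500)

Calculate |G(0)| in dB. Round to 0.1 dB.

6.0 dB

G(0) = 5000 / 2500 = 2
20 log₁₀(2) ≈ 6.02 dB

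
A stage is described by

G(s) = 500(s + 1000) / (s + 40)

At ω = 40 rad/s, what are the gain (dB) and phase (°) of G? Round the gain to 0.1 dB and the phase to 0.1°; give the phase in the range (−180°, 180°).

78.9 dB, -42.7°

At s = jω = j40:
zero (s+1000): 1000 + j40 → |·| = √(1000²+40²) = √1001600 ≈ 1000.8, ∠ = arctan(40/1000) ≈ 2.29°
pole (s+40): 40 + j40 → |·| = √(40²+40²) = √3200 ≈ 56.569, ∠ = arctan(40/40) ≈ 45.00°
|G| = 500 · 1000.8 / 56.569 ≈ 8845.8
Gain = 20 log₁₀(8845.8) ≈ 78.93 dB
∠G = 2.29° − 45.00° = -42.71°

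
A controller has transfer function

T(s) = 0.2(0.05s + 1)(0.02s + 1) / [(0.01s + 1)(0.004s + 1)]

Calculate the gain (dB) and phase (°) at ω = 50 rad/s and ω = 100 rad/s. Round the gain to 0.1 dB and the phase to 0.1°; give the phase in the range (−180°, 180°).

ω = 50: -3.5 dB, 75.3°; ω = 100: 3.5 dB, 75.3°

At ω = 50 rad/s:
zero (1 + j50·0.05) = 1 + j2.5 → |·| ≈ 2.6926, ∠ ≈ 68.20°
zero (1 + j50·0.02) = 1 + j1 → |·| ≈ 1.4142, ∠ ≈ 45.00°
pole (1 + j50·0.01) = 1 + j0.5 → |·| ≈ 1.118, ∠ ≈ 26.57°
pole (1 + j50·0.004) = 1 + j0.2 → |·| ≈ 1.0198, ∠ ≈ 11.31°
|T| = 0.2 · 2.6926 · 1.4142 / (1.118 · 1.0198) ≈ 0.66797
Gain = 20 log₁₀(0.66797) ≈ -3.50 dB
∠T = (68.20° + 45.00°) − (26.57° + 11.31°) = 75.32°

At ω = 100 rad/s:
zero (1 + j100·0.05) = 1 + j5 → |·| ≈ 5.099, ∠ ≈ 78.69°
zero (1 + j100·0.02) = 1 + j2 → |·| ≈ 2.2361, ∠ ≈ 63.43°
pole (1 + j100·0.01) = 1 + j1 → |·| ≈ 1.4142, ∠ ≈ 45.00°
pole (1 + j100·0.004) = 1 + j0.4 → |·| ≈ 1.077, ∠ ≈ 21.80°
|T| = 0.2 · 5.099 · 2.2361 / (1.4142 · 1.077) ≈ 1.4972
Gain = 20 log₁₀(1.4972) ≈ 3.51 dB
∠T = (78.69° + 63.43°) − (45.00° + 21.80°) = 75.32°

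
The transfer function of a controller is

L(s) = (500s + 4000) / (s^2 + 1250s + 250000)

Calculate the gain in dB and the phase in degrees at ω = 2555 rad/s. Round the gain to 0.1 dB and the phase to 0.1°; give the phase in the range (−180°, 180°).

-14.8 dB, -63.2°

Substitute s = j2555:
Numerator: 500(j2555) + 4000 = 4000 + j1277500
Denominator: (j2555)^2 + 1250(j2555) + 250000 = -6278025 + j3193750
|N| = √(4000² + 1277500²) ≈ 1.2775e+06, ∠N ≈ 89.82°
|D| = √(6278025² + 3193750²) ≈ 7.0437e+06, ∠D ≈ 153.04°
|L| = 1.2775e+06 / 7.0437e+06 ≈ 0.18137
Gain = 20 log₁₀(0.18137) ≈ -14.83 dB
∠L = 89.82° − 153.04° = -63.22°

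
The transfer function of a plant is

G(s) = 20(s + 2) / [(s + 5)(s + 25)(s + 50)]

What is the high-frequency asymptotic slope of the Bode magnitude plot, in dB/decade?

-40 dB/decade

Each pole contributes −20 dB/decade at high frequency; each zero contributes +20 dB/decade.
Net: 1 zero(s) − 3 pole(s) → -40 dB/decade.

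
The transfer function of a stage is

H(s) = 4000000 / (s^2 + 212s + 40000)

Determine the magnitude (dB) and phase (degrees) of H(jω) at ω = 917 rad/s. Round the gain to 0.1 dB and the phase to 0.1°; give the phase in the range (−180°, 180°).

At s = jω = j917:
quadratic: (j917)² + 212·j917 + 40000 = -800889 + j194404 → |·| ≈ 8.2415e+05, ∠ ≈ 166.36°
|H| = 4000000 / 8.2415e+05 ≈ 4.8535
Gain = 20 log₁₀(4.8535) ≈ 13.72 dB
∠H = 0.00° − 166.36° = -166.36°

13.7 dB, -166.4°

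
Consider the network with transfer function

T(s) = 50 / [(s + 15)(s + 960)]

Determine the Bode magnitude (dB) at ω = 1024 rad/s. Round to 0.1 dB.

-89.2 dB

At s = jω = j1024:
pole (s+15): 15 + j1024 → |·| = √(15²+1024²) = √1048801 ≈ 1024.1, ∠ = arctan(1024/15) ≈ 89.16°
pole (s+960): 960 + j1024 → |·| = √(960²+1024²) = √1970176 ≈ 1403.6, ∠ = arctan(1024/960) ≈ 46.85°
|T| = 50 / 1.4374e+06 ≈ 3.4785e-05
Gain = 20 log₁₀(3.4785e-05) ≈ -89.17 dB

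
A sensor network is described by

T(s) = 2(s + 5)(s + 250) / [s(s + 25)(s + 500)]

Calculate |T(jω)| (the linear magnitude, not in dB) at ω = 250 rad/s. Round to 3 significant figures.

At s = jω = j250:
zero (s+5): 5 + j250 → |·| = √(5²+250²) = √62525 ≈ 250.05, ∠ = arctan(250/5) ≈ 88.85°
zero (s+250): 250 + j250 → |·| = √(250²+250²) = √125000 ≈ 353.55, ∠ = arctan(250/250) ≈ 45.00°
pole (s+25): 25 + j250 → |·| = √(25²+250²) = √63125 ≈ 251.25, ∠ = arctan(250/25) ≈ 84.29°
pole (s+500): 500 + j250 → |·| = √(500²+250²) = √312500 ≈ 559.02, ∠ = arctan(250/500) ≈ 26.57°
pole at origin: |s| = 250, ∠ = 90.00° (in denominator)
|T| = 2 · 88405 / 3.5113e+07 ≈ 0.0050355

0.00504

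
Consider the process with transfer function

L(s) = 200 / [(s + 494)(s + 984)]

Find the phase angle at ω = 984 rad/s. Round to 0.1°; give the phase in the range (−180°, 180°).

-108.3°

At s = jω = j984:
pole (s+494): 494 + j984 → |·| = √(494²+984²) = √1212292 ≈ 1101, ∠ = arctan(984/494) ≈ 63.34°
pole (s+984): 984 + j984 → |·| = √(984²+984²) = √1936512 ≈ 1391.6, ∠ = arctan(984/984) ≈ 45.00°
∠L = 0.00° − 108.34° = -108.34°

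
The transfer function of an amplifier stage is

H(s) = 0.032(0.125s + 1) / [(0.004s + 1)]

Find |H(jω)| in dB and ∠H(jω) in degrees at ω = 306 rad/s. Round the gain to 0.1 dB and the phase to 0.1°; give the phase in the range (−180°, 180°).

-2.2 dB, 37.8°

At ω = 306 rad/s:
zero (1 + j306·0.125) = 1 + j38.25 → |·| ≈ 38.263, ∠ ≈ 88.50°
pole (1 + j306·0.004) = 1 + j1.224 → |·| ≈ 1.5806, ∠ ≈ 50.75°
|H| = 0.032 · 38.263 / (1.5806) ≈ 0.77465
Gain = 20 log₁₀(0.77465) ≈ -2.22 dB
∠H = (88.50°) − (50.75°) = 37.75°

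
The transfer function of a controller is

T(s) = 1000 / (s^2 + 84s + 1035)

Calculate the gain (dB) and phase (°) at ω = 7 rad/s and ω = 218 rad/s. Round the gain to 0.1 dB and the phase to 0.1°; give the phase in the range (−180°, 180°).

Substitute s = j7:
Numerator: 1000 = 1000 + j0
Denominator: (j7)^2 + 84(j7) + 1035 = 986 + j588
|N| = √(1000² + 0²) ≈ 1000, ∠N ≈ 0.00°
|D| = √(986² + 588²) ≈ 1148, ∠D ≈ 30.81°
|T| = 1000 / 1148 ≈ 0.87108
Gain = 20 log₁₀(0.87108) ≈ -1.20 dB
∠T = 0.00° − 30.81° = -30.81°

Substitute s = j218:
Numerator: 1000 = 1000 + j0
Denominator: (j218)^2 + 84(j218) + 1035 = -46489 + j18312
|N| = √(1000² + 0²) ≈ 1000, ∠N ≈ 0.00°
|D| = √(46489² + 18312²) ≈ 49966, ∠D ≈ 158.50°
|T| = 1000 / 49966 ≈ 0.020014
Gain = 20 log₁₀(0.020014) ≈ -33.97 dB
∠T = 0.00° − 158.50° = -158.50°

ω = 7: -1.2 dB, -30.8°; ω = 218: -34.0 dB, -158.5°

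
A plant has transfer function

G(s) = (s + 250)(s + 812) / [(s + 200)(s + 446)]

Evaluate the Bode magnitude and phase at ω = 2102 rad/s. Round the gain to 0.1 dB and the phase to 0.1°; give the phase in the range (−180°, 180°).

At s = jω = j2102:
zero (s+250): 250 + j2102 → |·| = √(250²+2102²) = √4480904 ≈ 2116.8, ∠ = arctan(2102/250) ≈ 83.22°
zero (s+812): 812 + j2102 → |·| = √(812²+2102²) = √5077748 ≈ 2253.4, ∠ = arctan(2102/812) ≈ 68.88°
pole (s+200): 200 + j2102 → |·| = √(200²+2102²) = √4458404 ≈ 2111.5, ∠ = arctan(2102/200) ≈ 84.56°
pole (s+446): 446 + j2102 → |·| = √(446²+2102²) = √4617320 ≈ 2148.8, ∠ = arctan(2102/446) ≈ 78.02°
|G| = 1 · 4.77e+06 / 4.5372e+06 ≈ 1.0513
Gain = 20 log₁₀(1.0513) ≈ 0.43 dB
∠G = 152.10° − 162.58° = -10.48°

0.4 dB, -10.5°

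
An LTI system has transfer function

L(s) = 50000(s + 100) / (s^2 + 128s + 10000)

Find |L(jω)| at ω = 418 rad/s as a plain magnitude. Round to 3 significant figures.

At s = jω = j418:
zero (s+100): 100 + j418 → |·| = √(100²+418²) = √184724 ≈ 429.8, ∠ = arctan(418/100) ≈ 76.55°
quadratic: (j418)² + 128·j418 + 10000 = -164724 + j53504 → |·| ≈ 1.732e+05, ∠ ≈ 162.01°
|L| = 50000 · 429.8 / 1.732e+05 ≈ 124.08

124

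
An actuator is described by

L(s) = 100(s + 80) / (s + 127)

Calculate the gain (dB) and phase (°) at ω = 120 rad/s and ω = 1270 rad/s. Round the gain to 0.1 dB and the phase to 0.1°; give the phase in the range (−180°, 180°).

ω = 120: 38.3 dB, 12.9°; ω = 1270: 40.0 dB, 2.1°

At s = jω = j120:
zero (s+80): 80 + j120 → |·| = √(80²+120²) = √20800 ≈ 144.22, ∠ = arctan(120/80) ≈ 56.31°
pole (s+127): 127 + j120 → |·| = √(127²+120²) = √30529 ≈ 174.73, ∠ = arctan(120/127) ≈ 43.38°
|L| = 100 · 144.22 / 174.73 ≈ 82.539
Gain = 20 log₁₀(82.539) ≈ 38.33 dB
∠L = 56.31° − 43.38° = 12.93°

At s = jω = j1270:
zero (s+80): 80 + j1270 → |·| = √(80²+1270²) = √1619300 ≈ 1272.5, ∠ = arctan(1270/80) ≈ 86.40°
pole (s+127): 127 + j1270 → |·| = √(127²+1270²) = √1629029 ≈ 1276.3, ∠ = arctan(1270/127) ≈ 84.29°
|L| = 100 · 1272.5 / 1276.3 ≈ 99.702
Gain = 20 log₁₀(99.702) ≈ 39.97 dB
∠L = 86.40° − 84.29° = 2.11°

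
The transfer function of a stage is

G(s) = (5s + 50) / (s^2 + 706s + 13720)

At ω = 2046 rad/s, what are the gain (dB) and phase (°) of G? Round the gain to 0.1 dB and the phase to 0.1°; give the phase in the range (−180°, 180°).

-52.7 dB, -71.2°

Substitute s = j2046:
Numerator: 5(j2046) + 50 = 50 + j10230
Denominator: (j2046)^2 + 706(j2046) + 13720 = -4172396 + j1444476
|N| = √(50² + 10230²) ≈ 10230, ∠N ≈ 89.72°
|D| = √(4172396² + 1444476²) ≈ 4.4154e+06, ∠D ≈ 160.90°
|G| = 10230 / 4.4154e+06 ≈ 0.0023169
Gain = 20 log₁₀(0.0023169) ≈ -52.70 dB
∠G = 89.72° − 160.90° = -71.18°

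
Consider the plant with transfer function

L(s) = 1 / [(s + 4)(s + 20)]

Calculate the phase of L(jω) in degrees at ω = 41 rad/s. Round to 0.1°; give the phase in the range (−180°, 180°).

-148.4°

At s = jω = j41:
pole (s+4): 4 + j41 → |·| = √(4²+41²) = √1697 ≈ 41.195, ∠ = arctan(41/4) ≈ 84.43°
pole (s+20): 20 + j41 → |·| = √(20²+41²) = √2081 ≈ 45.618, ∠ = arctan(41/20) ≈ 64.00°
∠L = 0.00° − 148.43° = -148.43°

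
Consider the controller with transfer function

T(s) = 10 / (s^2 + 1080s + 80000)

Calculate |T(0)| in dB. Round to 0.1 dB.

-78.1 dB

T(0) = 10 / 80000 = 0.000125
20 log₁₀(0.000125) ≈ -78.06 dB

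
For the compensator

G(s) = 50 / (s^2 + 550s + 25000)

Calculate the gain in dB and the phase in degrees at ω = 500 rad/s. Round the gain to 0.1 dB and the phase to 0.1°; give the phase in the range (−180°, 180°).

Substitute s = j500:
Numerator: 50 = 50 + j0
Denominator: (j500)^2 + 550(j500) + 25000 = -225000 + j275000
|N| = √(50² + 0²) ≈ 50, ∠N ≈ 0.00°
|D| = √(225000² + 275000²) ≈ 3.5532e+05, ∠D ≈ 129.29°
|G| = 50 / 3.5532e+05 ≈ 0.00014072
Gain = 20 log₁₀(0.00014072) ≈ -77.03 dB
∠G = 0.00° − 129.29° = -129.29°

-77.0 dB, -129.3°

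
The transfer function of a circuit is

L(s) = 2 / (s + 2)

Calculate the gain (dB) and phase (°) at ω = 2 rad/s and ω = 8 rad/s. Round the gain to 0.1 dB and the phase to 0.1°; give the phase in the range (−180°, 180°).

ω = 2: -3.0 dB, -45.0°; ω = 8: -12.3 dB, -76.0°

Substitute s = j2:
Numerator: 2 = 2 + j0
Denominator: (j2) + 2 = 2 + j2
|N| = √(2² + 0²) ≈ 2, ∠N ≈ 0.00°
|D| = √(2² + 2²) ≈ 2.8284, ∠D ≈ 45.00°
|L| = 2 / 2.8284 ≈ 0.70711
Gain = 20 log₁₀(0.70711) ≈ -3.01 dB
∠L = 0.00° − 45.00° = -45.00°

Substitute s = j8:
Numerator: 2 = 2 + j0
Denominator: (j8) + 2 = 2 + j8
|N| = √(2² + 0²) ≈ 2, ∠N ≈ 0.00°
|D| = √(2² + 8²) ≈ 8.2462, ∠D ≈ 75.96°
|L| = 2 / 8.2462 ≈ 0.24254
Gain = 20 log₁₀(0.24254) ≈ -12.30 dB
∠L = 0.00° − 75.96° = -75.96°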